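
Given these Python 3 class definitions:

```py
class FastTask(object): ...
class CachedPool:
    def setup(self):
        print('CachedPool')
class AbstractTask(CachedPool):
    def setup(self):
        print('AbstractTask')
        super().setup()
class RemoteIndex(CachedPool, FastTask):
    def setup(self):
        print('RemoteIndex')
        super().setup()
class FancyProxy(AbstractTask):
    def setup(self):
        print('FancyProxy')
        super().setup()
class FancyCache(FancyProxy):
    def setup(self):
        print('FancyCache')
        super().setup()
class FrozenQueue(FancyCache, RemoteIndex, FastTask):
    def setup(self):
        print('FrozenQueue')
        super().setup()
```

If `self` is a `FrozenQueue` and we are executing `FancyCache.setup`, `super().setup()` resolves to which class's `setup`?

L[FrozenQueue] = FrozenQueue + merge(L[FancyCache], L[RemoteIndex], L[FastTask], [FancyCache RemoteIndex FastTask])
  take FancyCache:  [FancyCache FancyProxy AbstractTask CachedPool object] + [RemoteIndex CachedPool FastTask object] + [FastTask object] + [FancyCache RemoteIndex FastTask]
  take FancyProxy:  [FancyProxy AbstractTask CachedPool object] + [RemoteIndex CachedPool FastTask object] + [FastTask object] + [RemoteIndex FastTask]
  take AbstractTask:  [AbstractTask CachedPool object] + [RemoteIndex CachedPool FastTask object] + [FastTask object] + [RemoteIndex FastTask]
  take RemoteIndex:  [CachedPool object] + [RemoteIndex CachedPool FastTask object] + [FastTask object] + [RemoteIndex FastTask]
  take CachedPool:  [CachedPool object] + [CachedPool FastTask object] + [FastTask object] + [FastTask]
  take FastTask:  [object] + [FastTask object] + [FastTask object] + [FastTask]
  take object:  [object] + [object] + [object]
MRO: FrozenQueue FancyCache FancyProxy AbstractTask RemoteIndex CachedPool FastTask object
super() in FancyCache.setup on a FrozenQueue instance goes to the class after FancyCache in FrozenQueue's MRO: FancyProxy.

FancyProxy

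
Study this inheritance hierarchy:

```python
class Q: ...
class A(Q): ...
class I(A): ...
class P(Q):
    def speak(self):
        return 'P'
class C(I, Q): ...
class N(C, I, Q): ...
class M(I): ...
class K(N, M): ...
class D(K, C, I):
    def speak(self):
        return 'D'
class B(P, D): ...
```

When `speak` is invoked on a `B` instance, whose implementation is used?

P

L[B] = B + merge(L[P], L[D], [P D])
  take P:  [P Q object] + [D K N C M I A Q object] + [P D]
  take D:  [Q object] + [D K N C M I A Q object] + [D]
  take K:  [Q object] + [K N C M I A Q object]
  take N:  [Q object] + [N C M I A Q object]
  take C:  [Q object] + [C M I A Q object]
  take M:  [Q object] + [M I A Q object]
  take I:  [Q object] + [I A Q object]
  take A:  [Q object] + [A Q object]
  take Q:  [Q object] + [Q object]
  take object:  [object] + [object]
MRO: B P D K N C M I A Q object
speak is defined in: D, P. First along the MRO is P.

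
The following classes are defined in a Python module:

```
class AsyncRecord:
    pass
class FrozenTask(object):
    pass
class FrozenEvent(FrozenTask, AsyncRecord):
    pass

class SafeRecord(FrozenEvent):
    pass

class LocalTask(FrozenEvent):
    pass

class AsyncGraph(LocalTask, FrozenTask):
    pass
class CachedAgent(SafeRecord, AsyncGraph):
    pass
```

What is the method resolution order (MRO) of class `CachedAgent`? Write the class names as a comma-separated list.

CachedAgent, SafeRecord, AsyncGraph, LocalTask, FrozenEvent, FrozenTask, AsyncRecord, object

L[CachedAgent] = CachedAgent + merge(L[SafeRecord], L[AsyncGraph], [SafeRecord AsyncGraph])
  take SafeRecord:  [SafeRecord FrozenEvent FrozenTask AsyncRecord object] + [AsyncGraph LocalTask FrozenEvent FrozenTask AsyncRecord object] + [SafeRecord AsyncGraph]
  take AsyncGraph:  [FrozenEvent FrozenTask AsyncRecord object] + [AsyncGraph LocalTask FrozenEvent FrozenTask AsyncRecord object] + [AsyncGraph]
  take LocalTask:  [FrozenEvent FrozenTask AsyncRecord object] + [LocalTask FrozenEvent FrozenTask AsyncRecord object]
  take FrozenEvent:  [FrozenEvent FrozenTask AsyncRecord object] + [FrozenEvent FrozenTask AsyncRecord object]
  take FrozenTask:  [FrozenTask AsyncRecord object] + [FrozenTask AsyncRecord object]
  take AsyncRecord:  [AsyncRecord object] + [AsyncRecord object]
  take object:  [object] + [object]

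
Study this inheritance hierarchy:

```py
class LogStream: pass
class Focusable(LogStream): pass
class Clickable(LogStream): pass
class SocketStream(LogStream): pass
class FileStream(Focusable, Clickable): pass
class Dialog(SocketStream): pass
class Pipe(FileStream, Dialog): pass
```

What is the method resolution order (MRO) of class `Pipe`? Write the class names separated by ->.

L[Pipe] = Pipe + merge(L[FileStream], L[Dialog], [FileStream Dialog])
  take FileStream:  [FileStream Focusable Clickable LogStream object] + [Dialog SocketStream LogStream object] + [FileStream Dialog]
  take Focusable:  [Focusable Clickable LogStream object] + [Dialog SocketStream LogStream object] + [Dialog]
  take Clickable:  [Clickable LogStream object] + [Dialog SocketStream LogStream object] + [Dialog]
  take Dialog:  [LogStream object] + [Dialog SocketStream LogStream object] + [Dialog]
  take SocketStream:  [LogStream object] + [SocketStream LogStream object]
  take LogStream:  [LogStream object] + [LogStream object]
  take object:  [object] + [object]

Pipe -> FileStream -> Focusable -> Clickable -> Dialog -> SocketStream -> LogStream -> object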